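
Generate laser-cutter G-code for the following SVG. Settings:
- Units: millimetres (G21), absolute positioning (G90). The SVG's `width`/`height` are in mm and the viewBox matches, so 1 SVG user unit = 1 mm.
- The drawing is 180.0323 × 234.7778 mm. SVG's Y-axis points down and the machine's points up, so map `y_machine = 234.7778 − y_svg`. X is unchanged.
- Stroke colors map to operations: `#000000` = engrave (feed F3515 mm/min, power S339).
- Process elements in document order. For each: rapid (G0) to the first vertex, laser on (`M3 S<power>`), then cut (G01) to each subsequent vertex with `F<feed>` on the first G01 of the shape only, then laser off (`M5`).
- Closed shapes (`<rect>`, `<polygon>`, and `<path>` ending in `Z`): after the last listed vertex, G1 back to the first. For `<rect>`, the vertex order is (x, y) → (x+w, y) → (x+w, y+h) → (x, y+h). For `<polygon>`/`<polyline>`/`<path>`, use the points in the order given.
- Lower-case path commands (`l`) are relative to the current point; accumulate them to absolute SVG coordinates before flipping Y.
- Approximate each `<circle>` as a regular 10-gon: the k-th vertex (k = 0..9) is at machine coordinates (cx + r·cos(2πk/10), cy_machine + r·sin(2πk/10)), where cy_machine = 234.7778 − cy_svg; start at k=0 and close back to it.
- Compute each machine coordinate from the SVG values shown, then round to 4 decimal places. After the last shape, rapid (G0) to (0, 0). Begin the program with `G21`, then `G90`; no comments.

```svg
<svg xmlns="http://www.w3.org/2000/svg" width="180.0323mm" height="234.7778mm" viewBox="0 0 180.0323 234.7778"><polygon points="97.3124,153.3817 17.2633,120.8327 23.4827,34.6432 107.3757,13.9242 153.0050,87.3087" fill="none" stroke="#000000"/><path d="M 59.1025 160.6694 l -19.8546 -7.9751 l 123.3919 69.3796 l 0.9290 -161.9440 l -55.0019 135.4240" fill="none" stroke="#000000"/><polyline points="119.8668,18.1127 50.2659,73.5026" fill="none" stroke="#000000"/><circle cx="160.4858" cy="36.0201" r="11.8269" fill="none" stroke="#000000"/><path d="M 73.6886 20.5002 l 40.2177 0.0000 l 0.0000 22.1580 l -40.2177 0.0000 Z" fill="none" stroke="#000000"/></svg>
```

G21
G90
G0 X97.3124 Y81.3961
M3 S339
G01 X17.2633 Y113.9451 F3515
G01 X23.4827 Y200.1346
G01 X107.3757 Y220.8536
G01 X153.0050 Y147.4691
G01 X97.3124 Y81.3961
M5
G0 X59.1025 Y74.1084
M3 S339
G01 X39.2479 Y82.0835 F3515
G01 X162.6398 Y12.7039
G01 X163.5688 Y174.6479
G01 X108.5669 Y39.2239
M5
G0 X119.8668 Y216.6651
M3 S339
G01 X50.2659 Y161.2752 F3515
M5
G0 X172.3127 Y198.7577
M3 S339
G01 X170.0540 Y205.7094 F3515
G01 X164.1405 Y210.0058
G01 X156.8311 Y210.0058
G01 X150.9176 Y205.7094
G01 X148.6589 Y198.7577
G01 X150.9176 Y191.8060
G01 X156.8311 Y187.5096
G01 X164.1405 Y187.5096
G01 X170.0540 Y191.8060
G01 X172.3127 Y198.7577
M5
G0 X73.6886 Y214.2776
M3 S339
G01 X113.9063 Y214.2776 F3515
G01 X113.9063 Y192.1196
G01 X73.6886 Y192.1196
G01 X73.6886 Y214.2776
M5
G0 X0.0000 Y0.0000

viewBox `0 0 180.0323 234.7778` with mm width/height → 1 unit = 1 mm. Flip: y_m = 234.7778 − y_svg.

**Shape 1** — `<polygon>` regular polygon, stroke `#000000` → engrave (S339, F3515). Machine vertices: (97.3124,81.3961) → (17.2633,113.9451) → (23.4827,200.1346) → (107.3757,220.8536) → (153.0050,147.4691) → (97.3124,81.3961). Closed: final G1 returns to the first vertex.

**Shape 2** — `<path>` open polyline, stroke `#000000` → engrave (S339, F3515). Machine vertices: (59.1025,74.1084) → (39.2479,82.0835) → (162.6398,12.7039) → (163.5688,174.6479) → (108.5669,39.2239). Open path.

**Shape 3** — `<polyline>` line segment, stroke `#000000` → engrave (S339, F3515). Machine vertices: (119.8668,216.6651) → (50.2659,161.2752). Open path.

**Shape 4** — `<circle>` circle, stroke `#000000` → engrave (S339, F3515). Machine vertices: (172.3127,198.7577) → (170.0540,205.7094) → (164.1405,210.0058) → (156.8311,210.0058) → (150.9176,205.7094) → (148.6589,198.7577) → (150.9176,191.8060) → (156.8311,187.5096) → (164.1405,187.5096) → (170.0540,191.8060) → (172.3127,198.7577). Closed: final G1 returns to the first vertex.

**Shape 5** — `<path>` rectangle, stroke `#000000` → engrave (S339, F3515). Machine vertices: (73.6886,214.2776) → (113.9063,214.2776) → (113.9063,192.1196) → (73.6886,192.1196) → (73.6886,214.2776). Closed: final G1 returns to the first vertex.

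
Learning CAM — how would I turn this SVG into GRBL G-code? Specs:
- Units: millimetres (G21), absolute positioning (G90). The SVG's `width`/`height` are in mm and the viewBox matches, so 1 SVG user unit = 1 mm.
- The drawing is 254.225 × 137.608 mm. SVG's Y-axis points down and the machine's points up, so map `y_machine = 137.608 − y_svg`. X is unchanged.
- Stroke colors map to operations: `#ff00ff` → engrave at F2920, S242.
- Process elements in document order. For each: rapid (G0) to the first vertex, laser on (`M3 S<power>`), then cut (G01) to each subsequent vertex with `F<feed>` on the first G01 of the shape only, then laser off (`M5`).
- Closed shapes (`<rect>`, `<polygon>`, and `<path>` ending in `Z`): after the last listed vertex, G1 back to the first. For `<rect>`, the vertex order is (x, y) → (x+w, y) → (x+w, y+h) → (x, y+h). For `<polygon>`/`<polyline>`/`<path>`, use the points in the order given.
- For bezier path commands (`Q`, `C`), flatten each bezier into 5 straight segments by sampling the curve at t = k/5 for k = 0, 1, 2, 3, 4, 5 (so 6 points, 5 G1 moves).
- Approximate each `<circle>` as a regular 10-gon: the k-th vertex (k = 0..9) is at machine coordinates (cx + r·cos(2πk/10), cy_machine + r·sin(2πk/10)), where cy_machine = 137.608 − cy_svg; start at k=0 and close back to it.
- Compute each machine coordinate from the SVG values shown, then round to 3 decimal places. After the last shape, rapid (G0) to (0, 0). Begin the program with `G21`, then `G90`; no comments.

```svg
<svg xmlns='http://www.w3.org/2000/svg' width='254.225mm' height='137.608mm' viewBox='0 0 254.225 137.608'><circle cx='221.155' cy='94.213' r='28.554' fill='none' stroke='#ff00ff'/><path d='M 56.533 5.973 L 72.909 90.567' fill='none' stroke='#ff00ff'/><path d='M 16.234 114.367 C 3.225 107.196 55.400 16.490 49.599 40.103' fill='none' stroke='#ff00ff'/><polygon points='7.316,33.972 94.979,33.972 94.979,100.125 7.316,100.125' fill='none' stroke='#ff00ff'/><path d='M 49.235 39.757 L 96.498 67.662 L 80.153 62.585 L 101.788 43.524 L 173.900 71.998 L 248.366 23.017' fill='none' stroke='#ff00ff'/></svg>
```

1 u = 1 mm; y_m = 137.608 − y.

[1] `<circle>` circle, #ff00ff→engrave S242 F2920: (249.709,43.395) → (244.256,60.179) → (229.979,70.551) → (212.331,70.551) → (198.054,60.179) → (192.601,43.395) → (198.054,26.611) → (212.331,16.239) → (229.979,16.239) → (244.256,26.611) → (249.709,43.395) (closed)

[2] `<path>` line segment, #ff00ff→engrave S242 F2920: (56.533,131.635) → (72.909,47.041)

[3] `<path>` cubic bezier, #ff00ff→engrave S242 F2920: (16.234,23.241) → (15.265,35.985) → (24.029,59.280) → (36.614,83.630) → (47.108,99.537) → (49.599,97.505)

[4] `<polygon>` rectangle, #ff00ff→engrave S242 F2920: (7.316,103.636) → (94.979,103.636) → (94.979,37.483) → (7.316,37.483) → (7.316,103.636) (closed)

[5] `<path>` open polyline, #ff00ff→engrave S242 F2920: (49.235,97.851) → (96.498,69.946) → (80.153,75.023) → (101.788,94.084) → (173.900,65.610) → (248.366,114.591)

G21
G90
G0 X249.709 Y43.395
M3 S242
G01 X244.256 Y60.179 F2920
G01 X229.979 Y70.551
G01 X212.331 Y70.551
G01 X198.054 Y60.179
G01 X192.601 Y43.395
G01 X198.054 Y26.611
G01 X212.331 Y16.239
G01 X229.979 Y16.239
G01 X244.256 Y26.611
G01 X249.709 Y43.395
M5
G0 X56.533 Y131.635
M3 S242
G01 X72.909 Y47.041 F2920
M5
G0 X16.234 Y23.241
M3 S242
G01 X15.265 Y35.985 F2920
G01 X24.029 Y59.280
G01 X36.614 Y83.630
G01 X47.108 Y99.537
G01 X49.599 Y97.505
M5
G0 X7.316 Y103.636
M3 S242
G01 X94.979 Y103.636 F2920
G01 X94.979 Y37.483
G01 X7.316 Y37.483
G01 X7.316 Y103.636
M5
G0 X49.235 Y97.851
M3 S242
G01 X96.498 Y69.946 F2920
G01 X80.153 Y75.023
G01 X101.788 Y94.084
G01 X173.900 Y65.610
G01 X248.366 Y114.591
M5
G0 X0.000 Y0.000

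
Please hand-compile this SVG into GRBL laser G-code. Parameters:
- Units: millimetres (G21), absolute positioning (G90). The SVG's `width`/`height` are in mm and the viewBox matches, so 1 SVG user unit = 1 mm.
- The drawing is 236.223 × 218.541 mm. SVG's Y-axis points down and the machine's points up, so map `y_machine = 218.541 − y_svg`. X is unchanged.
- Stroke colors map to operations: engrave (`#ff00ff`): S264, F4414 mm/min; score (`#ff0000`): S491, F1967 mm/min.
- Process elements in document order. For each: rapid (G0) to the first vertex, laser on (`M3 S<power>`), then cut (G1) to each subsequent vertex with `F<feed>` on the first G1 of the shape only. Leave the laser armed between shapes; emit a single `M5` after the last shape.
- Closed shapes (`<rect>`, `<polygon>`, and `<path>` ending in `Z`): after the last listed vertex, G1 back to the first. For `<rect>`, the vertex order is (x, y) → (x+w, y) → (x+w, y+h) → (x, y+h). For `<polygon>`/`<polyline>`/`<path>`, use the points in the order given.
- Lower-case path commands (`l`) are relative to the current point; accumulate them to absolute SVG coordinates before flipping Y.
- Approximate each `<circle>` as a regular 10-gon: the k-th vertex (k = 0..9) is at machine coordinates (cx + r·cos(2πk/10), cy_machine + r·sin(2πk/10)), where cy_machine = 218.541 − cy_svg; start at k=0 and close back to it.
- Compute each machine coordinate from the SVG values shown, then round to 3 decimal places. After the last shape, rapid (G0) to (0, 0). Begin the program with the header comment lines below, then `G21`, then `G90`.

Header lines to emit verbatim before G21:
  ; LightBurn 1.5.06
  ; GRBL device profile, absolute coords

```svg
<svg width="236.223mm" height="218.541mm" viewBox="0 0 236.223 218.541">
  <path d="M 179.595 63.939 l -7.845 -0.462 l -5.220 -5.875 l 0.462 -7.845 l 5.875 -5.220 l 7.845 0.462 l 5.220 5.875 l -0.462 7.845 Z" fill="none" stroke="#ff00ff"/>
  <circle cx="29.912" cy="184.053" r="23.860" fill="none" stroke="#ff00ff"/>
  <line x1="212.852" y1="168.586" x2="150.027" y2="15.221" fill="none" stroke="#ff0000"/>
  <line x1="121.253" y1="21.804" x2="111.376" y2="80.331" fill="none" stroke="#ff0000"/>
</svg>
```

; LightBurn 1.5.06
; GRBL device profile, absolute coords
G21
G90
G0 X179.595 Y154.602
M3 S264
G1 X171.750 Y155.064 F4414
G1 X166.530 Y160.939
G1 X166.992 Y168.784
G1 X172.867 Y174.004
G1 X180.712 Y173.542
G1 X185.932 Y167.667
G1 X185.470 Y159.822
G1 X179.595 Y154.602
G0 X53.772 Y34.488
M3 S264
G1 X49.215 Y48.513 F4414
G1 X37.285 Y57.180
G1 X22.539 Y57.180
G1 X10.609 Y48.513
G1 X6.052 Y34.488
G1 X10.609 Y20.463
G1 X22.539 Y11.796
G1 X37.285 Y11.796
G1 X49.215 Y20.463
G1 X53.772 Y34.488
G0 X212.852 Y49.955
M3 S491
G1 X150.027 Y203.320 F1967
G0 X121.253 Y196.737
M3 S491
G1 X111.376 Y138.210 F1967
M5
G0 X0.000 Y0.000

Since the viewBox matches the mm dimensions, user units are millimetres directly. The only transform is the Y-flip y_m = 218.541 − y_svg.

Shape 1 is a regular polygon drawn with `<path>`. Its stroke #ff00ff means engrave at S264, F4414. After flipping Y the toolpath is (179.595,154.602) → (171.750,155.064) → (166.530,160.939) → (166.992,168.784) → (172.867,174.004) → (180.712,173.542) → (185.932,167.667) → (185.470,159.822) → (179.595,154.602), returning to the start.

Shape 2 is a circle drawn with `<circle>`. Its stroke #ff00ff means engrave at S264, F4414. After flipping Y the toolpath is (53.772,34.488) → (49.215,48.513) → (37.285,57.180) → (22.539,57.180) → (10.609,48.513) → (6.052,34.488) → (10.609,20.463) → (22.539,11.796) → (37.285,11.796) → (49.215,20.463) → (53.772,34.488), returning to the start.

Shape 3 is a line segment drawn with `<line>`. Its stroke #ff0000 means score at S491, F1967. After flipping Y the toolpath is (212.852,49.955) → (150.027,203.320).

Shape 4 is a line segment drawn with `<line>`. Its stroke #ff0000 means score at S491, F1967. After flipping Y the toolpath is (121.253,196.737) → (111.376,138.210).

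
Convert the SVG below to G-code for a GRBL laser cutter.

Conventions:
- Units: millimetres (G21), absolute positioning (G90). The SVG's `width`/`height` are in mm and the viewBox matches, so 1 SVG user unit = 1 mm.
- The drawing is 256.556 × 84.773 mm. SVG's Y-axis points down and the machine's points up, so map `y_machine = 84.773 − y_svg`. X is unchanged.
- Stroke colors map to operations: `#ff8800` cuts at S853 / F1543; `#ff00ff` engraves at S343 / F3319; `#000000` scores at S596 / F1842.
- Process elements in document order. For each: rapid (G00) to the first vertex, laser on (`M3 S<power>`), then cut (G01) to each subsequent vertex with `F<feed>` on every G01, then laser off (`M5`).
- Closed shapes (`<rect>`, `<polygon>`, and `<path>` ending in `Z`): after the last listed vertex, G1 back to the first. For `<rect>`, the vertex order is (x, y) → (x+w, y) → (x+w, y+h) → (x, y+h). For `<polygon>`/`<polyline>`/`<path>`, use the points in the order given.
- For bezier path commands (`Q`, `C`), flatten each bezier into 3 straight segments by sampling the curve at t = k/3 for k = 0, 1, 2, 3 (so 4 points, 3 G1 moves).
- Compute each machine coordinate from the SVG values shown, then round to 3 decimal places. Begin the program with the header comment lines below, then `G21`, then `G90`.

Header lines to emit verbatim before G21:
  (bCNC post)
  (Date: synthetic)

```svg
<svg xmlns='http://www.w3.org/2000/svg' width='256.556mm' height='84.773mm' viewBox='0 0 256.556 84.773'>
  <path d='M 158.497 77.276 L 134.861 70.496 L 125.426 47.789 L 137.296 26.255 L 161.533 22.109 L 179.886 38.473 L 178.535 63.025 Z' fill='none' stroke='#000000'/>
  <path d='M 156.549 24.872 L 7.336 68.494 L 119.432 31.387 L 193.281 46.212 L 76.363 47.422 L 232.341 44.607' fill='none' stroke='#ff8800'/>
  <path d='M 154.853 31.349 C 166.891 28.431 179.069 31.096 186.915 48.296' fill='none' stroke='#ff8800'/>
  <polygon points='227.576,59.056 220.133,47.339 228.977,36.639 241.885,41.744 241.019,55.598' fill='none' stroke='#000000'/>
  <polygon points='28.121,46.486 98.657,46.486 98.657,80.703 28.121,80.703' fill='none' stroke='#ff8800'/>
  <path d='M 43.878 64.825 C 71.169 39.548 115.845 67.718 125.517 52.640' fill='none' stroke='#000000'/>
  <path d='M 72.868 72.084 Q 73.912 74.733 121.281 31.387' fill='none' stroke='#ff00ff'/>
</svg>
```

Since the viewBox matches the mm dimensions, user units are millimetres directly. The only transform is the Y-flip y_m = 84.773 − y_svg.

Shape 1 is a regular polygon drawn with `<path>`. Its stroke #000000 means score at S596, F1842. After flipping Y the toolpath is (158.497,7.497) → (134.861,14.277) → (125.426,36.984) → (137.296,58.518) → (161.533,62.664) → (179.886,46.300) → (178.535,21.748) → (158.497,7.497), returning to the start.

Shape 2 is a open polyline drawn with `<path>`. Its stroke #ff8800 means cut at S853, F1543. After flipping Y the toolpath is (156.549,59.901) → (7.336,16.279) → (119.432,53.386) → (193.281,38.561) → (76.363,37.351) → (232.341,40.166).

Shape 3 is a cubic bezier drawn with `<path>`. Its stroke #ff8800 means cut at S853, F1543. After flipping Y the toolpath is (154.853,53.424) → (166.772,54.149) → (177.791,49.164) → (186.915,36.477).

Shape 4 is a regular polygon drawn with `<polygon>`. Its stroke #000000 means score at S596, F1842. After flipping Y the toolpath is (227.576,25.717) → (220.133,37.434) → (228.977,48.134) → (241.885,43.029) → (241.019,29.175) → (227.576,25.717), returning to the start.

Shape 5 is a rectangle drawn with `<polygon>`. Its stroke #ff8800 means cut at S853, F1543. After flipping Y the toolpath is (28.121,38.287) → (98.657,38.287) → (98.657,4.070) → (28.121,4.070) → (28.121,38.287), returning to the start.

Shape 6 is a cubic bezier drawn with `<path>`. Its stroke #000000 means score at S596, F1842. After flipping Y the toolpath is (43.878,19.948) → (75.024,30.991) → (106.117,27.890) → (125.517,32.133).

Shape 7 is a quadratic bezier drawn with `<path>`. Its stroke #ff00ff means engrave at S343, F3319. After flipping Y the toolpath is (72.868,12.689) → (78.711,16.034) → (94.849,29.599) → (121.281,53.386).

(bCNC post)
(Date: synthetic)
G21
G90
G00 X158.497 Y7.497
M3 S596
G01 X134.861 Y14.277 F1842
G01 X125.426 Y36.984 F1842
G01 X137.296 Y58.518 F1842
G01 X161.533 Y62.664 F1842
G01 X179.886 Y46.300 F1842
G01 X178.535 Y21.748 F1842
G01 X158.497 Y7.497 F1842
M5
G00 X156.549 Y59.901
M3 S853
G01 X7.336 Y16.279 F1543
G01 X119.432 Y53.386 F1543
G01 X193.281 Y38.561 F1543
G01 X76.363 Y37.351 F1543
G01 X232.341 Y40.166 F1543
M5
G00 X154.853 Y53.424
M3 S853
G01 X166.772 Y54.149 F1543
G01 X177.791 Y49.164 F1543
G01 X186.915 Y36.477 F1543
M5
G00 X227.576 Y25.717
M3 S596
G01 X220.133 Y37.434 F1842
G01 X228.977 Y48.134 F1842
G01 X241.885 Y43.029 F1842
G01 X241.019 Y29.175 F1842
G01 X227.576 Y25.717 F1842
M5
G00 X28.121 Y38.287
M3 S853
G01 X98.657 Y38.287 F1543
G01 X98.657 Y4.070 F1543
G01 X28.121 Y4.070 F1543
G01 X28.121 Y38.287 F1543
M5
G00 X43.878 Y19.948
M3 S596
G01 X75.024 Y30.991 F1842
G01 X106.117 Y27.890 F1842
G01 X125.517 Y32.133 F1842
M5
G00 X72.868 Y12.689
M3 S343
G01 X78.711 Y16.034 F3319
G01 X94.849 Y29.599 F3319
G01 X121.281 Y53.386 F3319
M5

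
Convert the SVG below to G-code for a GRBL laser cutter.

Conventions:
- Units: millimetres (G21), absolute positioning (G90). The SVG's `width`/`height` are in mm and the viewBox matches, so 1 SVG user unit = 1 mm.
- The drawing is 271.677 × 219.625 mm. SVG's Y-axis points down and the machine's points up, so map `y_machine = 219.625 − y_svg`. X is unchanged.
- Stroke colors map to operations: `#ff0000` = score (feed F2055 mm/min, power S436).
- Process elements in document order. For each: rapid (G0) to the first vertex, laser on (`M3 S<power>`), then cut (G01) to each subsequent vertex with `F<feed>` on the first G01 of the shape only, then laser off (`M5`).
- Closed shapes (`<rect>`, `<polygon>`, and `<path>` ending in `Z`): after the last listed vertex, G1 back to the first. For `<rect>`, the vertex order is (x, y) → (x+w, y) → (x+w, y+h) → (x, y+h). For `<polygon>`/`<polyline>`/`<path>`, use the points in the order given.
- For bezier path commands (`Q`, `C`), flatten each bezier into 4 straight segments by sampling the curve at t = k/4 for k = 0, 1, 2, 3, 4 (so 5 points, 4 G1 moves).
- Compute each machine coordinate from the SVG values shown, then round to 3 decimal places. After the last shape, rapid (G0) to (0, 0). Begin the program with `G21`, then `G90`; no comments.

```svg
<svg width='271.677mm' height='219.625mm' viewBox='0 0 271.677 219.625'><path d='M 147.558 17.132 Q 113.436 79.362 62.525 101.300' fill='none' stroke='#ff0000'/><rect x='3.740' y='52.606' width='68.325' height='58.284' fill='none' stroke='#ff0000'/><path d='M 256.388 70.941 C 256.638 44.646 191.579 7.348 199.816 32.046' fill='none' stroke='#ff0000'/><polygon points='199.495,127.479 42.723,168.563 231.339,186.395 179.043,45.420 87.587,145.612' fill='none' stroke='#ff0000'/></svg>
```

G21
G90
G0 X147.558 Y202.493
M3 S436
G01 X129.448 Y173.896 F2055
G01 X109.239 Y150.336
G01 X86.931 Y131.812
G01 X62.525 Y118.325
M5
G0 X3.740 Y167.019
M3 S436
G01 X72.065 Y167.019 F2055
G01 X72.065 Y108.735
G01 X3.740 Y108.735
G01 X3.740 Y167.019
M5
G0 X256.388 Y148.684
M3 S436
G01 X246.496 Y169.328 F2055
G01 X225.107 Y187.254
G01 X205.216 Y195.619
G01 X199.816 Y187.579
M5
G0 X199.495 Y92.146
M3 S436
G01 X42.723 Y51.062 F2055
G01 X231.339 Y33.230
G01 X179.043 Y174.205
G01 X87.587 Y74.013
G01 X199.495 Y92.146
M5
G0 X0.000 Y0.000

viewBox `0 0 271.677 219.625` with mm width/height → 1 unit = 1 mm. Flip: y_m = 219.625 − y_svg.

**Shape 1** — `<path>` quadratic bezier, stroke `#ff0000` → score (S436, F2055). Control points (SVG): P0=(147.558,17.132), P1=(113.436,79.362), P2=(62.525,101.300); sampled at t=k/4. Machine vertices: (147.558,202.493) → (129.448,173.896) → (109.239,150.336) → (86.931,131.812) → (62.525,118.325). Open path.

**Shape 2** — `<rect>` rectangle, stroke `#ff0000` → score (S436, F2055). Machine vertices: (3.740,167.019) → (72.065,167.019) → (72.065,108.735) → (3.740,108.735) → (3.740,167.019). Closed: final G1 returns to the first vertex.

**Shape 3** — `<path>` cubic bezier, stroke `#ff0000` → score (S436, F2055). Control points (SVG): P0=(256.388,70.941), P1=(256.638,44.646), P2=(191.579,7.348), P3=(199.816,32.046); sampled at t=k/4. Machine vertices: (256.388,148.684) → (246.496,169.328) → (225.107,187.254) → (205.216,195.619) → (199.816,187.579). Open path.

**Shape 4** — `<polygon>` closed polygon, stroke `#ff0000` → score (S436, F2055). Machine vertices: (199.495,92.146) → (42.723,51.062) → (231.339,33.230) → (179.043,174.205) → (87.587,74.013) → (199.495,92.146). Closed: final G1 returns to the first vertex.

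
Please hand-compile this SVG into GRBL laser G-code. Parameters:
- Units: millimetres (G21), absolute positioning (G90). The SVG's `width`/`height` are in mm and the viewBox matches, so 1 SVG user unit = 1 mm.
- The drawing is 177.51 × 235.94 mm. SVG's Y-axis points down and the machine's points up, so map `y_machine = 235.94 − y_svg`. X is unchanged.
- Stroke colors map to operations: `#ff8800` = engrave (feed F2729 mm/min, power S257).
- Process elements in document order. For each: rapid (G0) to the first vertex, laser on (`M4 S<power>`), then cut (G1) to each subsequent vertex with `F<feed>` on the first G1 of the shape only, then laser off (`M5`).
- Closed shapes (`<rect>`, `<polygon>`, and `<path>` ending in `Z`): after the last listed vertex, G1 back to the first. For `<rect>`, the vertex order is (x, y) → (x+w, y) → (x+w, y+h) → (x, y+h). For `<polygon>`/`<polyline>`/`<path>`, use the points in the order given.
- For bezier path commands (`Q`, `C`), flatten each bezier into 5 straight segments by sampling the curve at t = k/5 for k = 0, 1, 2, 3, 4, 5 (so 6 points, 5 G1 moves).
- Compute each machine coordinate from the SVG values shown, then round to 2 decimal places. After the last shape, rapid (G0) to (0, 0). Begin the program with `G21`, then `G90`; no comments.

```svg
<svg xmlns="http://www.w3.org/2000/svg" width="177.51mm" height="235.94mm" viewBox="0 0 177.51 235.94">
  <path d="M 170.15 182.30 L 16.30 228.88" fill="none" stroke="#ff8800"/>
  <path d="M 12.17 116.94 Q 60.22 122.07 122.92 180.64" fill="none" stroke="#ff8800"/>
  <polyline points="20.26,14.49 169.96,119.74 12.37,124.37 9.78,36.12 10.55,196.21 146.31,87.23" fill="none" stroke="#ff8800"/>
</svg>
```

viewBox `0 0 177.51 235.94` with mm width/height → 1 unit = 1 mm. Flip: y_m = 235.94 − y_svg.

**Shape 1** — `<path>` line segment, stroke `#ff8800` → engrave (S257, F2729). Machine vertices: (170.15,53.64) → (16.30,7.06). Open path.

**Shape 2** — `<path>` quadratic bezier, stroke `#ff8800` → engrave (S257, F2729). Control points (SVG): P0=(12.17,116.94), P1=(60.22,122.07), P2=(122.92,180.64); sampled at t=k/5. Machine vertices: (12.17,119.00) → (31.98,114.81) → (52.95,106.35) → (75.10,93.61) → (98.43,76.59) → (122.92,55.30). Open path.

**Shape 3** — `<polyline>` open polyline, stroke `#ff8800` → engrave (S257, F2729). Machine vertices: (20.26,221.45) → (169.96,116.20) → (12.37,111.57) → (9.78,199.82) → (10.55,39.73) → (146.31,148.71). Open path.

G21
G90
G0 X170.15 Y53.64
M4 S257
G1 X16.30 Y7.06 F2729
M5
G0 X12.17 Y119.00
M4 S257
G1 X31.98 Y114.81 F2729
G1 X52.95 Y106.35
G1 X75.10 Y93.61
G1 X98.43 Y76.59
G1 X122.92 Y55.30
M5
G0 X20.26 Y221.45
M4 S257
G1 X169.96 Y116.20 F2729
G1 X12.37 Y111.57
G1 X9.78 Y199.82
G1 X10.55 Y39.73
G1 X146.31 Y148.71
M5
G0 X0.00 Y0.00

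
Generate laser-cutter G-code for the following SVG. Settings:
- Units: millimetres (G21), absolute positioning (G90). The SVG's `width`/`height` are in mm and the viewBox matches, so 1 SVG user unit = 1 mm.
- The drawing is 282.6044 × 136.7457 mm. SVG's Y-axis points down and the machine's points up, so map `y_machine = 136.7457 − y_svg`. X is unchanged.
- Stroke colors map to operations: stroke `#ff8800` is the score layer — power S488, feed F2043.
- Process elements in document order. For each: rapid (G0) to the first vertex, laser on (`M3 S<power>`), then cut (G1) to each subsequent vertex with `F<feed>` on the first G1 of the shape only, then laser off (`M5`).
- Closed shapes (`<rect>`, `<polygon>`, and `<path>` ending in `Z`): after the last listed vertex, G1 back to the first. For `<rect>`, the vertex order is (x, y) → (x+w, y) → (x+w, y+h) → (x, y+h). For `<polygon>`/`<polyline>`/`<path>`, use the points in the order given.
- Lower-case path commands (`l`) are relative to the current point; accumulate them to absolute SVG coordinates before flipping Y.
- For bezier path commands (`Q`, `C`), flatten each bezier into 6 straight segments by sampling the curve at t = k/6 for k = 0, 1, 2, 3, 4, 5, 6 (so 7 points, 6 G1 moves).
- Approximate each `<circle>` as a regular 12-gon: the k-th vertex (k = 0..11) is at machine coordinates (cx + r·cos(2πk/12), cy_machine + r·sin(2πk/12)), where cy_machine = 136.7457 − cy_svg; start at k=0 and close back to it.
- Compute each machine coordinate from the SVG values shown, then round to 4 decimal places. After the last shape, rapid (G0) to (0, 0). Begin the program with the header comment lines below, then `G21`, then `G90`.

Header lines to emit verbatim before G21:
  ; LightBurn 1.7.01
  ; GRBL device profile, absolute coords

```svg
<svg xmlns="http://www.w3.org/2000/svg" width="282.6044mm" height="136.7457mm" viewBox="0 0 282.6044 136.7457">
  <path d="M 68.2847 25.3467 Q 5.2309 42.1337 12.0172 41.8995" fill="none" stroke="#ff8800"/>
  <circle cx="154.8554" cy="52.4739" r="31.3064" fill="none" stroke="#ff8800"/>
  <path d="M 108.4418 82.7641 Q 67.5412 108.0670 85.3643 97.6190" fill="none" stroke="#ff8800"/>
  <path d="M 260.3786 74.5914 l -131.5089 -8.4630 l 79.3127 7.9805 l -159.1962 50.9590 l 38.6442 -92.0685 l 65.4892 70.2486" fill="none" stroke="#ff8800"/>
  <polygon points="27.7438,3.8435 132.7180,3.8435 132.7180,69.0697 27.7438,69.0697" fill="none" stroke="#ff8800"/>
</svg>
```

viewBox `0 0 282.6044 136.7457` with mm width/height → 1 unit = 1 mm. Flip: y_m = 136.7457 − y_svg.

**Shape 1** — `<path>` quadratic bezier, stroke `#ff8800` → score (S488, F2043). Control points (SVG): P0=(68.2847,25.3467), P1=(5.2309,42.1337), P2=(12.0172,41.8995); sampled at t=k/6. Machine vertices: (68.2847,111.3990) → (49.2068,106.2761) → (34.0088,102.0989) → (22.6909,98.8673) → (15.2530,96.5813) → (11.6951,95.2409) → (12.0172,94.8462). Open path.

**Shape 2** — `<circle>` circle, stroke `#ff8800` → score (S488, F2043). Machine vertices: (186.1618,84.2718) → (181.9675,99.9250) → (170.5086,111.3839) → (154.8554,115.5782) → (139.2022,111.3839) → (127.7433,99.9250) → (123.5490,84.2718) → (127.7433,68.6186) → (139.2022,57.1597) → (154.8554,52.9654) → (170.5086,57.1597) → (181.9675,68.6186) → (186.1618,84.2718). Closed: final G1 returns to the first vertex.

**Shape 3** — `<path>` quadratic bezier, stroke `#ff8800` → score (S488, F2043). Control points (SVG): P0=(108.4418,82.7641), P1=(67.5412,108.0670), P2=(85.3643,97.6190); sampled at t=k/6. Machine vertices: (108.4418,53.9816) → (96.4395,46.5404) → (87.6996,41.0853) → (82.2221,37.6164) → (80.0071,36.1337) → (81.0545,36.6371) → (85.3643,39.1267). Open path.

**Shape 4** — `<path>` open polyline, stroke `#ff8800` → score (S488, F2043). Machine vertices: (260.3786,62.1543) → (128.8697,70.6173) → (208.1824,62.6368) → (48.9862,11.6778) → (87.6304,103.7463) → (153.1196,33.4977). Open path.

**Shape 5** — `<polygon>` rectangle, stroke `#ff8800` → score (S488, F2043). Machine vertices: (27.7438,132.9022) → (132.7180,132.9022) → (132.7180,67.6760) → (27.7438,67.6760) → (27.7438,132.9022). Closed: final G1 returns to the first vertex.

; LightBurn 1.7.01
; GRBL device profile, absolute coords
G21
G90
G0 X68.2847 Y111.3990
M3 S488
G1 X49.2068 Y106.2761 F2043
G1 X34.0088 Y102.0989
G1 X22.6909 Y98.8673
G1 X15.2530 Y96.5813
G1 X11.6951 Y95.2409
G1 X12.0172 Y94.8462
M5
G0 X186.1618 Y84.2718
M3 S488
G1 X181.9675 Y99.9250 F2043
G1 X170.5086 Y111.3839
G1 X154.8554 Y115.5782
G1 X139.2022 Y111.3839
G1 X127.7433 Y99.9250
G1 X123.5490 Y84.2718
G1 X127.7433 Y68.6186
G1 X139.2022 Y57.1597
G1 X154.8554 Y52.9654
G1 X170.5086 Y57.1597
G1 X181.9675 Y68.6186
G1 X186.1618 Y84.2718
M5
G0 X108.4418 Y53.9816
M3 S488
G1 X96.4395 Y46.5404 F2043
G1 X87.6996 Y41.0853
G1 X82.2221 Y37.6164
G1 X80.0071 Y36.1337
G1 X81.0545 Y36.6371
G1 X85.3643 Y39.1267
M5
G0 X260.3786 Y62.1543
M3 S488
G1 X128.8697 Y70.6173 F2043
G1 X208.1824 Y62.6368
G1 X48.9862 Y11.6778
G1 X87.6304 Y103.7463
G1 X153.1196 Y33.4977
M5
G0 X27.7438 Y132.9022
M3 S488
G1 X132.7180 Y132.9022 F2043
G1 X132.7180 Y67.6760
G1 X27.7438 Y67.6760
G1 X27.7438 Y132.9022
M5
G0 X0.0000 Y0.0000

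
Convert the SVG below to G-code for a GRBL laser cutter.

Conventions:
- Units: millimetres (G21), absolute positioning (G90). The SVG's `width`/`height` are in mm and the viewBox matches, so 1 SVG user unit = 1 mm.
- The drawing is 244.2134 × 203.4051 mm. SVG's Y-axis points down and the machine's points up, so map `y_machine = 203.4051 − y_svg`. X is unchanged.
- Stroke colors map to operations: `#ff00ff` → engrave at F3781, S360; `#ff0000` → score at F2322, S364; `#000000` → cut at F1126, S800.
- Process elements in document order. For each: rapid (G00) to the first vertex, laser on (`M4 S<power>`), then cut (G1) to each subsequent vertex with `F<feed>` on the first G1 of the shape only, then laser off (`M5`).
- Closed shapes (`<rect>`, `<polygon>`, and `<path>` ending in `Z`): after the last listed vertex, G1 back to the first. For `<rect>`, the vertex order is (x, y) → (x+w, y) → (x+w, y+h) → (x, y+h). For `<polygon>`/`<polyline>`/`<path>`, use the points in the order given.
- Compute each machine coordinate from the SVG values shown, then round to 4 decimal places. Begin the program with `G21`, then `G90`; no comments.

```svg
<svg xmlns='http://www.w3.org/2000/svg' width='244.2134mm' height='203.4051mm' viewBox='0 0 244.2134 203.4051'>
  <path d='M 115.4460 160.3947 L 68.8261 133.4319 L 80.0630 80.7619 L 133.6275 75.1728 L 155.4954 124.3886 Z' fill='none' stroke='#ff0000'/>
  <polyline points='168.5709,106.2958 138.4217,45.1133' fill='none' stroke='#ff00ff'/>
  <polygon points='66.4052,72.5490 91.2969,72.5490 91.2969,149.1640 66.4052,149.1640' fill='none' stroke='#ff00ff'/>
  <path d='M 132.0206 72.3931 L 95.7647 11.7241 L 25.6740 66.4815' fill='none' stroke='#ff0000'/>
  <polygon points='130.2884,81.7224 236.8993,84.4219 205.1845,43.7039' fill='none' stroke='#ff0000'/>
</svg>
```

1 u = 1 mm; y_m = 203.4051 − y.

[1] `<path>` regular polygon, #ff0000→score S364 F2322: (115.4460,43.0104) → (68.8261,69.9732) → (80.0630,122.6432) → (133.6275,128.2323) → (155.4954,79.0165) → (115.4460,43.0104) (closed)

[2] `<polyline>` line segment, #ff00ff→engrave S360 F3781: (168.5709,97.1093) → (138.4217,158.2918)

[3] `<polygon>` rectangle, #ff00ff→engrave S360 F3781: (66.4052,130.8561) → (91.2969,130.8561) → (91.2969,54.2411) → (66.4052,54.2411) → (66.4052,130.8561) (closed)

[4] `<path>` open polyline, #ff0000→score S364 F2322: (132.0206,131.0120) → (95.7647,191.6810) → (25.6740,136.9236)

[5] `<polygon>` closed polygon, #ff0000→score S364 F2322: (130.2884,121.6827) → (236.8993,118.9832) → (205.1845,159.7012) → (130.2884,121.6827) (closed)

G21
G90
G00 X115.4460 Y43.0104
M4 S364
G1 X68.8261 Y69.9732 F2322
G1 X80.0630 Y122.6432
G1 X133.6275 Y128.2323
G1 X155.4954 Y79.0165
G1 X115.4460 Y43.0104
M5
G00 X168.5709 Y97.1093
M4 S360
G1 X138.4217 Y158.2918 F3781
M5
G00 X66.4052 Y130.8561
M4 S360
G1 X91.2969 Y130.8561 F3781
G1 X91.2969 Y54.2411
G1 X66.4052 Y54.2411
G1 X66.4052 Y130.8561
M5
G00 X132.0206 Y131.0120
M4 S364
G1 X95.7647 Y191.6810 F2322
G1 X25.6740 Y136.9236
M5
G00 X130.2884 Y121.6827
M4 S364
G1 X236.8993 Y118.9832 F2322
G1 X205.1845 Y159.7012
G1 X130.2884 Y121.6827
M5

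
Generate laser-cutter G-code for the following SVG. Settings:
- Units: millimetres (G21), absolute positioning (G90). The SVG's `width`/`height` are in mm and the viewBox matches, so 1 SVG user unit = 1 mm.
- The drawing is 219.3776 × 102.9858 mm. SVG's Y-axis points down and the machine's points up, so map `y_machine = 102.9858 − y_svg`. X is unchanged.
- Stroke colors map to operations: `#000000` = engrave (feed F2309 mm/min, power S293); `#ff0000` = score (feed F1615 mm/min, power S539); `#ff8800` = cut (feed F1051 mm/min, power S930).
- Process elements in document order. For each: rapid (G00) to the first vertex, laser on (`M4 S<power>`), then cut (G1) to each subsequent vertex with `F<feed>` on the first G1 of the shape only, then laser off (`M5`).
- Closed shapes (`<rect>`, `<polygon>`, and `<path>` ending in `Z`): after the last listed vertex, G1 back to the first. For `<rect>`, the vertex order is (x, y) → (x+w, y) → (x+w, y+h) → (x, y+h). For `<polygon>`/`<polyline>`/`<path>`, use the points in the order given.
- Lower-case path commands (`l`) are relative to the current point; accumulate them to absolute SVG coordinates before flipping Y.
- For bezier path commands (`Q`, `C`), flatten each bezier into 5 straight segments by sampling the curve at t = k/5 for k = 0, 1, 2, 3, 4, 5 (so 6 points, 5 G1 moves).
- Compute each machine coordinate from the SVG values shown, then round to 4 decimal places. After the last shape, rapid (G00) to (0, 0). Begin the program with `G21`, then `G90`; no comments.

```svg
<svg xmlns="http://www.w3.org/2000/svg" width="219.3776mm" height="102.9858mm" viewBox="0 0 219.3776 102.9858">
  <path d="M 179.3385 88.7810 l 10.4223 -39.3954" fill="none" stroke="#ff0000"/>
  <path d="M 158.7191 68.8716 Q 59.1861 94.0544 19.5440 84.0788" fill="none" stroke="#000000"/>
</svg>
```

Since the viewBox matches the mm dimensions, user units are millimetres directly. The only transform is the Y-flip y_m = 102.9858 − y_svg.

Shape 1 is a line segment drawn with `<path>`. Its stroke #ff0000 means score at S539, F1615. After flipping Y the toolpath is (179.3385,14.2048) → (189.7608,53.6002).

Shape 2 is a quadratic bezier drawn with `<path>`. Its stroke #000000 means engrave at S293, F2309. After flipping Y the toolpath is (158.7191,34.1142) → (121.3015,25.4474) → (88.6752,19.5933) → (60.8402,16.5519) → (37.7965,16.3231) → (19.5440,18.9070).

G21
G90
G00 X179.3385 Y14.2048
M4 S539
G1 X189.7608 Y53.6002 F1615
M5
G00 X158.7191 Y34.1142
M4 S293
G1 X121.3015 Y25.4474 F2309
G1 X88.6752 Y19.5933
G1 X60.8402 Y16.5519
G1 X37.7965 Y16.3231
G1 X19.5440 Y18.9070
M5
G00 X0.0000 Y0.0000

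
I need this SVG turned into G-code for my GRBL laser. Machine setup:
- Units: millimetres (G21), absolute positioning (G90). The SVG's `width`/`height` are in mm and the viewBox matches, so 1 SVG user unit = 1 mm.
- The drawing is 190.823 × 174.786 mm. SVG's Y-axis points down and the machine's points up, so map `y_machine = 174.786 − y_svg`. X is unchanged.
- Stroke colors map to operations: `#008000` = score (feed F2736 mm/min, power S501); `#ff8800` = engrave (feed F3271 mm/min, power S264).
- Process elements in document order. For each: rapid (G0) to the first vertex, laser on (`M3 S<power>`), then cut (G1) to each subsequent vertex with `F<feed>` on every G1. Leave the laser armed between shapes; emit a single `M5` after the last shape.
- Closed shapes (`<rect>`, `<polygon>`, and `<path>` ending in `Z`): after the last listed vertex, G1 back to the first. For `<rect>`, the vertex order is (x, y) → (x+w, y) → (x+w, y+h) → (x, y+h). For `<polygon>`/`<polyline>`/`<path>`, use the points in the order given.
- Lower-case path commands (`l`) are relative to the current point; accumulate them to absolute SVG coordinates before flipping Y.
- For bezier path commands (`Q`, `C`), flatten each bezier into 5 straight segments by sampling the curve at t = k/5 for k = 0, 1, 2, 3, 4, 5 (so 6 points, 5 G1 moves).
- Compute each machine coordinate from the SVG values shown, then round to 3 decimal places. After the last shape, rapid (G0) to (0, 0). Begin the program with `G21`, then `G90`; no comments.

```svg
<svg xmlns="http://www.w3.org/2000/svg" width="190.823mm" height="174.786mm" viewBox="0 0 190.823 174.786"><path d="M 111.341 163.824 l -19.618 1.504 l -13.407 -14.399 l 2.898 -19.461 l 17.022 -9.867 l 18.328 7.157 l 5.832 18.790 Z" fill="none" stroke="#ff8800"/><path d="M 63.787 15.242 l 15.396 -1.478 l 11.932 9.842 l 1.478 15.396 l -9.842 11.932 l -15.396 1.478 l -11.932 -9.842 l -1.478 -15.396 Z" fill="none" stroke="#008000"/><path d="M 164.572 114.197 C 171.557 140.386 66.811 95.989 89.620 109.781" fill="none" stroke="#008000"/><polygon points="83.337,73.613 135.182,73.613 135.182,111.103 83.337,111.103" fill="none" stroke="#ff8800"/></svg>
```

viewBox `0 0 190.823 174.786` with mm width/height → 1 unit = 1 mm. Flip: y_m = 174.786 − y_svg.

**Shape 1** — `<path>` regular polygon, stroke `#ff8800` → engrave (S264, F3271). Machine vertices: (111.341,10.962) → (91.723,9.458) → (78.316,23.857) → (81.214,43.318) → (98.236,53.185) → (116.564,46.028) → (122.396,27.238) → (111.341,10.962). Closed: final G1 returns to the first vertex.

**Shape 2** — `<path>` regular polygon, stroke `#008000` → score (S501, F2736). Machine vertices: (63.787,159.544) → (79.183,161.022) → (91.115,151.180) → (92.593,135.784) → (82.751,123.852) → (67.355,122.374) → (55.423,132.216) → (53.945,147.612) → (63.787,159.544). Closed: final G1 returns to the first vertex.

**Shape 3** — `<path>` cubic bezier, stroke `#008000` → score (S501, F2736). Control points (SVG): P0=(164.572,114.197), P1=(171.557,140.386), P2=(66.811,95.989), P3=(89.620,109.781); sampled at t=k/5. Machine vertices: (164.572,60.589) → (157.270,52.316) → (134.637,54.802) → (108.161,61.866) → (89.327,67.328) → (89.620,65.005). Open path.

**Shape 4** — `<polygon>` rectangle, stroke `#ff8800` → engrave (S264, F3271). Machine vertices: (83.337,101.173) → (135.182,101.173) → (135.182,63.683) → (83.337,63.683) → (83.337,101.173). Closed: final G1 returns to the first vertex.

G21
G90
G0 X111.341 Y10.962
M3 S264
G1 X91.723 Y9.458 F3271
G1 X78.316 Y23.857 F3271
G1 X81.214 Y43.318 F3271
G1 X98.236 Y53.185 F3271
G1 X116.564 Y46.028 F3271
G1 X122.396 Y27.238 F3271
G1 X111.341 Y10.962 F3271
G0 X63.787 Y159.544
M3 S501
G1 X79.183 Y161.022 F2736
G1 X91.115 Y151.180 F2736
G1 X92.593 Y135.784 F2736
G1 X82.751 Y123.852 F2736
G1 X67.355 Y122.374 F2736
G1 X55.423 Y132.216 F2736
G1 X53.945 Y147.612 F2736
G1 X63.787 Y159.544 F2736
G0 X164.572 Y60.589
M3 S501
G1 X157.270 Y52.316 F2736
G1 X134.637 Y54.802 F2736
G1 X108.161 Y61.866 F2736
G1 X89.327 Y67.328 F2736
G1 X89.620 Y65.005 F2736
G0 X83.337 Y101.173
M3 S264
G1 X135.182 Y101.173 F3271
G1 X135.182 Y63.683 F3271
G1 X83.337 Y63.683 F3271
G1 X83.337 Y101.173 F3271
M5
G0 X0.000 Y0.000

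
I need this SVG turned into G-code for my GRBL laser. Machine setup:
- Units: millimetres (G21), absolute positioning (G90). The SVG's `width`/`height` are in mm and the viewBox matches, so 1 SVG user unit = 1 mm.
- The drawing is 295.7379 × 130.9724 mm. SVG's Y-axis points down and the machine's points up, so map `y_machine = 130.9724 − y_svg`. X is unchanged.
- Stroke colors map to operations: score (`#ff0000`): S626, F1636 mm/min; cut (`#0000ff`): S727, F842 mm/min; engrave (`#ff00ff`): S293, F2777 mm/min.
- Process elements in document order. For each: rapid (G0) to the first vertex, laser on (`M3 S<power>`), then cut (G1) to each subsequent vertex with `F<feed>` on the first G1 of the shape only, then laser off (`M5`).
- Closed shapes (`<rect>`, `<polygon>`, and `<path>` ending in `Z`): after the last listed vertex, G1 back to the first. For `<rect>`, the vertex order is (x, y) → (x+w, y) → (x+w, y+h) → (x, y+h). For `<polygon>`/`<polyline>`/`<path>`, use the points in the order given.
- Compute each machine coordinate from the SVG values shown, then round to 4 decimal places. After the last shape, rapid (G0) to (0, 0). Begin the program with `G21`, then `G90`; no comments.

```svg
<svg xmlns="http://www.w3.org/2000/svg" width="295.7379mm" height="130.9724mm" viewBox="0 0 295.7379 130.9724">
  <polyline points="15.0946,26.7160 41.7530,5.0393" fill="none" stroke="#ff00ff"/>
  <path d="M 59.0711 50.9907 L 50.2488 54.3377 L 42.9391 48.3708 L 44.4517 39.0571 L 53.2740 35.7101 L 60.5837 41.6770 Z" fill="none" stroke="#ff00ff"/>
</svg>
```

G21
G90
G0 X15.0946 Y104.2564
M3 S293
G1 X41.7530 Y125.9331 F2777
M5
G0 X59.0711 Y79.9817
M3 S293
G1 X50.2488 Y76.6347 F2777
G1 X42.9391 Y82.6016
G1 X44.4517 Y91.9153
G1 X53.2740 Y95.2623
G1 X60.5837 Y89.2954
G1 X59.0711 Y79.9817
M5
G0 X0.0000 Y0.0000

Since the viewBox matches the mm dimensions, user units are millimetres directly. The only transform is the Y-flip y_m = 130.9724 − y_svg.

Shape 1 is a line segment drawn with `<polyline>`. Its stroke #ff00ff means engrave at S293, F2777. After flipping Y the toolpath is (15.0946,104.2564) → (41.7530,125.9331).

Shape 2 is a regular polygon drawn with `<path>`. Its stroke #ff00ff means engrave at S293, F2777. After flipping Y the toolpath is (59.0711,79.9817) → (50.2488,76.6347) → (42.9391,82.6016) → (44.4517,91.9153) → (53.2740,95.2623) → (60.5837,89.2954) → (59.0711,79.9817), returning to the start.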